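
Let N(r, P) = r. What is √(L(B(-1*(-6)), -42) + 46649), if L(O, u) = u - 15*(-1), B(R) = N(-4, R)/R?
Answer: √46622 ≈ 215.92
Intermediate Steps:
B(R) = -4/R
L(O, u) = 15 + u (L(O, u) = u + 15 = 15 + u)
√(L(B(-1*(-6)), -42) + 46649) = √((15 - 42) + 46649) = √(-27 + 46649) = √46622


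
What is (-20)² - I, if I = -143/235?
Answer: 94143/235 ≈ 400.61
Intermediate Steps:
I = -143/235 (I = -143*1/235 = -143/235 ≈ -0.60851)
(-20)² - I = (-20)² - 1*(-143/235) = 400 + 143/235 = 94143/235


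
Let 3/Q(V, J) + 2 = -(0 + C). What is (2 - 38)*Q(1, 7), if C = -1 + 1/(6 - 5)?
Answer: 54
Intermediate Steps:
C = 0 (C = -1 + 1/1 = -1 + 1 = 0)
Q(V, J) = -3/2 (Q(V, J) = 3/(-2 - (0 + 0)) = 3/(-2 - 1*0) = 3/(-2 + 0) = 3/(-2) = 3*(-½) = -3/2)
(2 - 38)*Q(1, 7) = (2 - 38)*(-3/2) = -36*(-3/2) = 54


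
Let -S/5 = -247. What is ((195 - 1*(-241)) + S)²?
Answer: 2792241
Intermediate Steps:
S = 1235 (S = -5*(-247) = 1235)
((195 - 1*(-241)) + S)² = ((195 - 1*(-241)) + 1235)² = ((195 + 241) + 1235)² = (436 + 1235)² = 1671² = 2792241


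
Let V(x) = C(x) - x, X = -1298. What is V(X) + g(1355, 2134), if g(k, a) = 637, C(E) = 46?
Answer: 1981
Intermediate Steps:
V(x) = 46 - x
V(X) + g(1355, 2134) = (46 - 1*(-1298)) + 637 = (46 + 1298) + 637 = 1344 + 637 = 1981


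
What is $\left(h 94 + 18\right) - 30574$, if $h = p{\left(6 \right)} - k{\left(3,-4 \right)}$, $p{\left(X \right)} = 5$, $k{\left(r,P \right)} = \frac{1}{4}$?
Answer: $- \frac{60219}{2} \approx -30110.0$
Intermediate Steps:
$k{\left(r,P \right)} = \frac{1}{4}$
$h = \frac{19}{4}$ ($h = 5 - \frac{1}{4} = \frac{19}{4} \approx 4.75$)
$\left(h 94 + 18\right) - 30574 = \left(\frac{19}{4} \cdot 94 + 18\right) - 30574 = \left(\frac{893}{2} + 18\right) - 30574 = \frac{929}{2} - 30574 = - \frac{60219}{2}$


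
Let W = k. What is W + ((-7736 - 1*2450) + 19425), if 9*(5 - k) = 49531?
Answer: 33665/9 ≈ 3740.6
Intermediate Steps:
k = -49486/9 (k = 5 - ⅑*49531 = 5 - 49531/9 = -49486/9 ≈ -5498.4)
W = -49486/9 ≈ -5498.4
W + ((-7736 - 1*2450) + 19425) = -49486/9 + ((-7736 - 1*2450) + 19425) = -49486/9 + ((-7736 - 2450) + 19425) = -49486/9 + (-10186 + 19425) = -49486/9 + 9239 = 33665/9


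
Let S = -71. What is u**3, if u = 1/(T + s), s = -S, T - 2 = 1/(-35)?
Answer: 42875/16659527464 ≈ 2.5736e-6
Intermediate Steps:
T = 69/35 (T = 2 + 1/(-35) = 2 - 1/35 = 69/35 ≈ 1.9714)
s = 71 (s = -1*(-71) = 71)
u = 35/2554 (u = 1/(69/35 + 71) = 1/(2554/35) = 35/2554 ≈ 0.013704)
u**3 = (35/2554)**3 = 42875/16659527464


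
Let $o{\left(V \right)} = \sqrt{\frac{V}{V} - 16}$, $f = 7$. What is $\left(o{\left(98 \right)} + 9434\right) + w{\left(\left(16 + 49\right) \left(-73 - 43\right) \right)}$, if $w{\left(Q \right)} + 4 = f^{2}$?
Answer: $9479 + i \sqrt{15} \approx 9479.0 + 3.873 i$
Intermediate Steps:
$o{\left(V \right)} = i \sqrt{15}$ ($o{\left(V \right)} = \sqrt{1 - 16} = \sqrt{-15} = i \sqrt{15}$)
$w{\left(Q \right)} = 45$ ($w{\left(Q \right)} = -4 + 7^{2} = -4 + 49 = 45$)
$\left(o{\left(98 \right)} + 9434\right) + w{\left(\left(16 + 49\right) \left(-73 - 43\right) \right)} = \left(i \sqrt{15} + 9434\right) + 45 = \left(9434 + i \sqrt{15}\right) + 45 = 9479 + i \sqrt{15}$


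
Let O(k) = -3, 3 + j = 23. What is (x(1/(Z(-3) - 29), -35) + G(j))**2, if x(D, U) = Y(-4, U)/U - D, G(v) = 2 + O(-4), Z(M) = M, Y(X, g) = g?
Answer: 1/1024 ≈ 0.00097656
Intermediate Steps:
j = 20 (j = -3 + 23 = 20)
G(v) = -1 (G(v) = 2 - 3 = -1)
x(D, U) = 1 - D (x(D, U) = U/U - D = 1 - D)
(x(1/(Z(-3) - 29), -35) + G(j))**2 = ((1 - 1/(-3 - 29)) - 1)**2 = ((1 - 1/(-32)) - 1)**2 = ((1 - 1*(-1/32)) - 1)**2 = ((1 + 1/32) - 1)**2 = (33/32 - 1)**2 = (1/32)**2 = 1/1024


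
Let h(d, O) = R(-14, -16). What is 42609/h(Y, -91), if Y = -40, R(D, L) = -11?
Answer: -42609/11 ≈ -3873.5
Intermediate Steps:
h(d, O) = -11
42609/h(Y, -91) = 42609/(-11) = 42609*(-1/11) = -42609/11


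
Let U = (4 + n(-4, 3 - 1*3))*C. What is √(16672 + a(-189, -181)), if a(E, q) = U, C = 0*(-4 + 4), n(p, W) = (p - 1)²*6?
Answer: 4*√1042 ≈ 129.12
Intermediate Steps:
n(p, W) = 6*(-1 + p)² (n(p, W) = (-1 + p)²*6 = 6*(-1 + p)²)
C = 0 (C = 0*0 = 0)
U = 0 (U = (4 + 6*(-1 - 4)²)*0 = (4 + 6*(-5)²)*0 = (4 + 6*25)*0 = (4 + 150)*0 = 154*0 = 0)
a(E, q) = 0
√(16672 + a(-189, -181)) = √(16672 + 0) = √16672 = 4*√1042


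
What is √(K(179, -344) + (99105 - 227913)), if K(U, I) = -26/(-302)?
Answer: I*√2936949245/151 ≈ 358.9*I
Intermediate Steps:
K(U, I) = 13/151 (K(U, I) = -26*(-1/302) = 13/151)
√(K(179, -344) + (99105 - 227913)) = √(13/151 + (99105 - 227913)) = √(13/151 - 128808) = √(-19449995/151) = I*√2936949245/151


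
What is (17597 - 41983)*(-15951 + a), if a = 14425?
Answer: 37213036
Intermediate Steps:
(17597 - 41983)*(-15951 + a) = (17597 - 41983)*(-15951 + 14425) = -24386*(-1526) = 37213036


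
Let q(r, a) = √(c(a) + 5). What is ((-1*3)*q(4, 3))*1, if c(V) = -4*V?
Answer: -3*I*√7 ≈ -7.9373*I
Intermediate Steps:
q(r, a) = √(5 - 4*a) (q(r, a) = √(-4*a + 5) = √(5 - 4*a))
((-1*3)*q(4, 3))*1 = ((-1*3)*√(5 - 4*3))*1 = -3*√(5 - 12)*1 = -3*I*√7*1 = -3*I*√7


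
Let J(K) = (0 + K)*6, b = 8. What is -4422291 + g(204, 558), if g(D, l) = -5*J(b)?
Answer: -4422531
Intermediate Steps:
J(K) = 6*K (J(K) = K*6 = 6*K)
g(D, l) = -240 (g(D, l) = -30*8 = -5*48 = -240)
-4422291 + g(204, 558) = -4422291 - 240 = -4422531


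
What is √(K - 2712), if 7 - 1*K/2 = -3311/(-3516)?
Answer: I*√8344162410/1758 ≈ 51.96*I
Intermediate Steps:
K = 21301/1758 (K = 14 - (-6622)/(-3516) = 14 - (-6622)*(-1)/3516 = 14 - 2*3311/3516 = 14 - 3311/1758 = 21301/1758 ≈ 12.117)
√(K - 2712) = √(21301/1758 - 2712) = √(-4746395/1758) = I*√8344162410/1758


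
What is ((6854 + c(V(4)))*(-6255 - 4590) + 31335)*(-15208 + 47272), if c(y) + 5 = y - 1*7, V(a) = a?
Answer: -2379582786240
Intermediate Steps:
c(y) = -12 + y (c(y) = -5 + (y - 1*7) = -5 + (y - 7) = -5 + (-7 + y) = -12 + y)
((6854 + c(V(4)))*(-6255 - 4590) + 31335)*(-15208 + 47272) = ((6854 + (-12 + 4))*(-6255 - 4590) + 31335)*(-15208 + 47272) = ((6854 - 8)*(-10845) + 31335)*32064 = (6846*(-10845) + 31335)*32064 = (-74244870 + 31335)*32064 = -74213535*32064 = -2379582786240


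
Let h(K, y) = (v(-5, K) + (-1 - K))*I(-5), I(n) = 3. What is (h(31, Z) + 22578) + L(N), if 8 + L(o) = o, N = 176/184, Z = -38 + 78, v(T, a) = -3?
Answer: 516717/23 ≈ 22466.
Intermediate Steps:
Z = 40
N = 22/23 (N = 176*(1/184) = 22/23 ≈ 0.95652)
h(K, y) = -12 - 3*K (h(K, y) = (-3 + (-1 - K))*3 = (-4 - K)*3 = -12 - 3*K)
L(o) = -8 + o
(h(31, Z) + 22578) + L(N) = ((-12 - 3*31) + 22578) + (-8 + 22/23) = ((-12 - 93) + 22578) - 162/23 = (-105 + 22578) - 162/23 = 22473 - 162/23 = 516717/23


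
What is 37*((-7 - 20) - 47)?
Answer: -2738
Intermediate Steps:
37*((-7 - 20) - 47) = 37*(-27 - 47) = 37*(-74) = -2738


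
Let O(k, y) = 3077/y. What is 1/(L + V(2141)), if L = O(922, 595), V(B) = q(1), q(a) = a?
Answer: 35/216 ≈ 0.16204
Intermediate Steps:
V(B) = 1
L = 181/35 (L = 3077/595 = 3077*(1/595) = 181/35 ≈ 5.1714)
1/(L + V(2141)) = 1/(181/35 + 1) = 1/(216/35) = 35/216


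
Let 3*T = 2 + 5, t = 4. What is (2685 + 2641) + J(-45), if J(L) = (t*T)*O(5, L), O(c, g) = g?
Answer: 4906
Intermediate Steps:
T = 7/3 (T = (2 + 5)/3 = (⅓)*7 = 7/3 ≈ 2.3333)
J(L) = 28*L/3 (J(L) = (4*(7/3))*L = 28*L/3)
(2685 + 2641) + J(-45) = (2685 + 2641) + (28/3)*(-45) = 5326 - 420 = 4906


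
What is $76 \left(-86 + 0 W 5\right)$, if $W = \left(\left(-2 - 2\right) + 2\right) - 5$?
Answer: $-6536$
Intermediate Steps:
$W = -7$ ($W = \left(-4 + 2\right) - 5 = -2 - 5 = -7$)
$76 \left(-86 + 0 W 5\right) = 76 \left(-86 + 0 \left(\left(-7\right) 5\right)\right) = 76 \left(-86 + 0 \left(-35\right)\right) = 76 \left(-86 + 0\right) = 76 \left(-86\right) = -6536$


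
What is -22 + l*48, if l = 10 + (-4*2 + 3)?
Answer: 218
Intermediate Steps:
l = 5 (l = 10 + (-8 + 3) = 10 - 5 = 5)
-22 + l*48 = -22 + 5*48 = -22 + 240 = 218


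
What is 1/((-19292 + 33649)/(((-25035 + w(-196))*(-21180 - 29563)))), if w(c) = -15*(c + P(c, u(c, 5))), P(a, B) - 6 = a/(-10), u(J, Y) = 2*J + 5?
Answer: 162950271/2051 ≈ 79449.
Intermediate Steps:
u(J, Y) = 5 + 2*J
P(a, B) = 6 - a/10 (P(a, B) = 6 + a/(-10) = 6 + a*(-1/10) = 6 - a/10)
w(c) = -90 - 27*c/2 (w(c) = -15*(c + (6 - c/10)) = -15*(6 + 9*c/10) = -90 - 27*c/2)
1/((-19292 + 33649)/(((-25035 + w(-196))*(-21180 - 29563)))) = 1/((-19292 + 33649)/(((-25035 + (-90 - 27/2*(-196)))*(-21180 - 29563)))) = 1/(14357/(((-25035 + (-90 + 2646))*(-50743)))) = 1/(14357/(((-25035 + 2556)*(-50743)))) = 1/(14357/((-22479*(-50743)))) = 1/(14357/1140651897) = 1/(14357*(1/1140651897)) = 1/(2051/162950271) = 162950271/2051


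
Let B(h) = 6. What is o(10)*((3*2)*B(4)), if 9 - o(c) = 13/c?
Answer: 1386/5 ≈ 277.20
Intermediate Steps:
o(c) = 9 - 13/c
o(10)*((3*2)*B(4)) = (9 - 13/10)*((3*2)*6) = (9 - 13*1/10)*(6*6) = (9 - 13/10)*36 = (77/10)*36 = 1386/5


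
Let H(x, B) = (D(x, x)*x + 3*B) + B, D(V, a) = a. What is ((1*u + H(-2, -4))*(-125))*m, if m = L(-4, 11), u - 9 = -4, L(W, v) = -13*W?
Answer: 45500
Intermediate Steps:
u = 5 (u = 9 - 4 = 5)
H(x, B) = x² + 4*B (H(x, B) = (x*x + 3*B) + B = (x² + 3*B) + B = x² + 4*B)
m = 52 (m = -13*(-4) = 52)
((1*u + H(-2, -4))*(-125))*m = ((1*5 + ((-2)² + 4*(-4)))*(-125))*52 = ((5 + (4 - 16))*(-125))*52 = ((5 - 12)*(-125))*52 = -7*(-125)*52 = 875*52 = 45500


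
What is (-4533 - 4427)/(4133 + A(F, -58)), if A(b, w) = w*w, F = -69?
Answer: -1280/1071 ≈ -1.1951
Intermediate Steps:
A(b, w) = w**2
(-4533 - 4427)/(4133 + A(F, -58)) = (-4533 - 4427)/(4133 + (-58)**2) = -8960/(4133 + 3364) = -8960/7497 = -8960*1/7497 = -1280/1071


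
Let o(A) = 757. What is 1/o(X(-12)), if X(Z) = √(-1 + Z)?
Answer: 1/757 ≈ 0.0013210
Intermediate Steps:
1/o(X(-12)) = 1/757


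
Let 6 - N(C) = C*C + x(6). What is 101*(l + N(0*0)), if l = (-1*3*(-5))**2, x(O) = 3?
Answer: 23028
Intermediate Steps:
l = 225 (l = (-3*(-5))**2 = 15**2 = 225)
N(C) = 3 - C**2 (N(C) = 6 - (C*C + 3) = 6 - (C**2 + 3) = 6 - (3 + C**2) = 6 + (-3 - C**2) = 3 - C**2)
101*(l + N(0*0)) = 101*(225 + (3 - (0*0)**2)) = 101*(225 + (3 - 1*0**2)) = 101*(225 + (3 - 1*0)) = 101*(225 + (3 + 0)) = 101*(225 + 3) = 101*228 = 23028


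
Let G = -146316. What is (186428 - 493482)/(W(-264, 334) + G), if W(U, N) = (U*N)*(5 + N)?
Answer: 9031/883470 ≈ 0.010222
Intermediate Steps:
W(U, N) = N*U*(5 + N) (W(U, N) = (N*U)*(5 + N) = N*U*(5 + N))
(186428 - 493482)/(W(-264, 334) + G) = (186428 - 493482)/(334*(-264)*(5 + 334) - 146316) = -307054/(334*(-264)*339 - 146316) = -307054/(-29891664 - 146316) = -307054/(-30037980) = -307054*(-1/30037980) = 9031/883470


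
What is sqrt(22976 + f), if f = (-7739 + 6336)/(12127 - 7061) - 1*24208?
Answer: 3*I*sqrt(3513954910)/5066 ≈ 35.104*I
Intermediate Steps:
f = -122639131/5066 (f = -1403/5066 - 24208 = -122639131/5066 ≈ -24208.)
sqrt(22976 + f) = sqrt(22976 - 122639131/5066) = sqrt(-6242715/5066) = 3*I*sqrt(3513954910)/5066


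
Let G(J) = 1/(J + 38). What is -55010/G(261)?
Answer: -16447990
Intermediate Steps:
G(J) = 1/(38 + J)
-55010/G(261) = -55010/(1/(38 + 261)) = -55010/(1/299) = -55010/1/299 = -55010*299 = -16447990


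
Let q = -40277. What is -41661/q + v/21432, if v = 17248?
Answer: 198447031/107902083 ≈ 1.8391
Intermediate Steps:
-41661/q + v/21432 = -41661/(-40277) + 17248/21432 = -41661*(-1/40277) + 17248*(1/21432) = 41661/40277 + 2156/2679 = 198447031/107902083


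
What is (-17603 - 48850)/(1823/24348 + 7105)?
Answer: -95176332/10176139 ≈ -9.3529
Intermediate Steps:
(-17603 - 48850)/(1823/24348 + 7105) = -66453/(1823*(1/24348) + 7105) = -66453/(1823/24348 + 7105) = -66453/172994363/24348 = -66453*24348/172994363 = -95176332/10176139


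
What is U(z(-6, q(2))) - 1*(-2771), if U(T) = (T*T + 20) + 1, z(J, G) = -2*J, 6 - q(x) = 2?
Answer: 2936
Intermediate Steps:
q(x) = 4 (q(x) = 6 - 1*2 = 6 - 2 = 4)
U(T) = 21 + T**2 (U(T) = (T**2 + 20) + 1 = (20 + T**2) + 1 = 21 + T**2)
U(z(-6, q(2))) - 1*(-2771) = (21 + (-2*(-6))**2) - 1*(-2771) = (21 + 12**2) + 2771 = (21 + 144) + 2771 = 165 + 2771 = 2936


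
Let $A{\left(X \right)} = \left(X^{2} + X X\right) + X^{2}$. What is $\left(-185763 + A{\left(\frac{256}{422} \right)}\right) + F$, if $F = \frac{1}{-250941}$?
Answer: $- \frac{2075358700148632}{11172144261} \approx -1.8576 \cdot 10^{5}$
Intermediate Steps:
$F = - \frac{1}{250941} \approx -3.985 \cdot 10^{-6}$
$A{\left(X \right)} = 3 X^{2}$ ($A{\left(X \right)} = \left(X^{2} + X^{2}\right) + X^{2} = 2 X^{2} + X^{2} = 3 X^{2}$)
$\left(-185763 + A{\left(\frac{256}{422} \right)}\right) + F = \left(-185763 + 3 \left(\frac{256}{422}\right)^{2}\right) - \frac{1}{250941} = \left(-185763 + 3 \left(256 \cdot \frac{1}{422}\right)^{2}\right) - \frac{1}{250941} = \left(-185763 + 3 \left(\frac{128}{211}\right)^{2}\right) - \frac{1}{250941} = \left(-185763 + 3 \cdot \frac{16384}{44521}\right) - \frac{1}{250941} = \left(-185763 + \frac{49152}{44521}\right) - \frac{1}{250941} = - \frac{8270305371}{44521} - \frac{1}{250941} = - \frac{2075358700148632}{11172144261}$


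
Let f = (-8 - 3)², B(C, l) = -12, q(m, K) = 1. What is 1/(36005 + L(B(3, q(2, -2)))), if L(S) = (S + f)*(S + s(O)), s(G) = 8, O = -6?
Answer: 1/35569 ≈ 2.8114e-5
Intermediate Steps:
f = 121 (f = (-11)² = 121)
L(S) = (8 + S)*(121 + S) (L(S) = (S + 121)*(S + 8) = (121 + S)*(8 + S) = (8 + S)*(121 + S))
1/(36005 + L(B(3, q(2, -2)))) = 1/(36005 + (968 + (-12)² + 129*(-12))) = 1/(36005 + (968 + 144 - 1548)) = 1/(36005 - 436) = 1/35569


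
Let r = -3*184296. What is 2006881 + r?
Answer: 1453993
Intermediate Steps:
r = -552888
2006881 + r = 2006881 - 552888 = 1453993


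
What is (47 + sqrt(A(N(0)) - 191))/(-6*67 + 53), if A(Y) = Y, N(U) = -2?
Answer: -47/349 - I*sqrt(193)/349 ≈ -0.13467 - 0.039806*I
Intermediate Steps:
(47 + sqrt(A(N(0)) - 191))/(-6*67 + 53) = (47 + sqrt(-2 - 191))/(-6*67 + 53) = (47 + sqrt(-193))/(-402 + 53) = (47 + I*sqrt(193))/(-349) = (47 + I*sqrt(193))*(-1/349) = -47/349 - I*sqrt(193)/349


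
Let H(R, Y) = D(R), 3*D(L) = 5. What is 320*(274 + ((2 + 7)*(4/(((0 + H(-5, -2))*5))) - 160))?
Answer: 189312/5 ≈ 37862.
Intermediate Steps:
D(L) = 5/3 (D(L) = (⅓)*5 = 5/3)
H(R, Y) = 5/3
320*(274 + ((2 + 7)*(4/(((0 + H(-5, -2))*5))) - 160)) = 320*(274 + ((2 + 7)*(4/(((0 + 5/3)*5))) - 160)) = 320*(274 + (9*(4/(((5/3)*5))) - 160)) = 320*(274 + (9*(4/(25/3)) - 160)) = 320*(274 + (9*(4*(3/25)) - 160)) = 320*(274 + (9*(12/25) - 160)) = 320*(274 + (108/25 - 160)) = 320*(274 - 3892/25) = 320*(2958/25) = 189312/5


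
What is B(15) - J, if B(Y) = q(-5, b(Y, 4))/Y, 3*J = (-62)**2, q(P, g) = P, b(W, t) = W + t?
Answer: -3845/3 ≈ -1281.7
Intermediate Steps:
J = 3844/3 (J = (1/3)*(-62)**2 = (1/3)*3844 = 3844/3 ≈ 1281.3)
B(Y) = -5/Y
B(15) - J = -5/15 - 1*3844/3 = -5*1/15 - 3844/3 = -1/3 - 3844/3 = -3845/3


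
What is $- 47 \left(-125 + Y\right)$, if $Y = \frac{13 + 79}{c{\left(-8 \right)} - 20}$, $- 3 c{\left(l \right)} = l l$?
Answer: $\frac{185368}{31} \approx 5979.6$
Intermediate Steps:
$c{\left(l \right)} = - \frac{l^{2}}{3}$ ($c{\left(l \right)} = - \frac{l l}{3} = - \frac{l^{2}}{3}$)
$Y = - \frac{69}{31}$ ($Y = \frac{13 + 79}{- \frac{\left(-8\right)^{2}}{3} - 20} = \frac{92}{\left(- \frac{1}{3}\right) 64 - 20} = \frac{92}{- \frac{64}{3} - 20} = \frac{92}{- \frac{124}{3}} = 92 \left(- \frac{3}{124}\right) = - \frac{69}{31} \approx -2.2258$)
$- 47 \left(-125 + Y\right) = - 47 \left(-125 - \frac{69}{31}\right) = \left(-47\right) \left(- \frac{3944}{31}\right) = \frac{185368}{31}$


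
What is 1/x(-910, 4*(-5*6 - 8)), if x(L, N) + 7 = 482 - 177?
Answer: 1/298 ≈ 0.0033557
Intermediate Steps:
x(L, N) = 298 (x(L, N) = -7 + (482 - 177) = -7 + 305 = 298)
1/x(-910, 4*(-5*6 - 8)) = 1/298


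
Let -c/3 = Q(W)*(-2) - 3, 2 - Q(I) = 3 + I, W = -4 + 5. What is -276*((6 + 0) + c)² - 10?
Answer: -2494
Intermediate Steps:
W = 1
Q(I) = -1 - I (Q(I) = 2 - (3 + I) = 2 + (-3 - I) = -1 - I)
c = -3 (c = -3*((-1 - 1*1)*(-2) - 3) = -3*((-1 - 1)*(-2) - 3) = -3*(-2*(-2) - 3) = -3*(4 - 3) = -3*1 = -3)
-276*((6 + 0) + c)² - 10 = -276*((6 + 0) - 3)² - 10 = -276*(6 - 3)² - 10 = -276*3² - 10 = -276*9 - 10 = -2484 - 10 = -2494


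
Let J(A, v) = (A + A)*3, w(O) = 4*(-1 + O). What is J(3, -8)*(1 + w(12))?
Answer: 810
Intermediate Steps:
w(O) = -4 + 4*O
J(A, v) = 6*A (J(A, v) = (2*A)*3 = 6*A)
J(3, -8)*(1 + w(12)) = (6*3)*(1 + (-4 + 4*12)) = 18*(1 + (-4 + 48)) = 18*(1 + 44) = 18*45 = 810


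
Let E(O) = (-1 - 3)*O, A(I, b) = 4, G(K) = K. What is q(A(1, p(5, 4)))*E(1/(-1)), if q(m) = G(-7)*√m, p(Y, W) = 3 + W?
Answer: -56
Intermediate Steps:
q(m) = -7*√m
E(O) = -4*O
q(A(1, p(5, 4)))*E(1/(-1)) = (-7*√4)*(-4/(-1)) = (-7*2)*(-4*(-1)) = -14*4 = -56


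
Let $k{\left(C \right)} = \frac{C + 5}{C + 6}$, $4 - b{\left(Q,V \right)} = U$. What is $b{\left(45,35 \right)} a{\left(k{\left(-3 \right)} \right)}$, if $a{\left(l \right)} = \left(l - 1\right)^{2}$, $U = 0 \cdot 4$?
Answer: $\frac{4}{9} \approx 0.44444$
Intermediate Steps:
$U = 0$
$b{\left(Q,V \right)} = 4$ ($b{\left(Q,V \right)} = 4 - 0 = 4 + 0 = 4$)
$k{\left(C \right)} = \frac{5 + C}{6 + C}$
$a{\left(l \right)} = \left(-1 + l\right)^{2}$
$b{\left(45,35 \right)} a{\left(k{\left(-3 \right)} \right)} = 4 \left(-1 + \frac{5 - 3}{6 - 3}\right)^{2} = 4 \left(-1 + \frac{1}{3} \cdot 2\right)^{2} = 4 \left(-1 + \frac{2}{3}\right)^{2} = 4 \left(- \frac{1}{3}\right)^{2} = 4 \cdot \frac{1}{9} = \frac{4}{9}$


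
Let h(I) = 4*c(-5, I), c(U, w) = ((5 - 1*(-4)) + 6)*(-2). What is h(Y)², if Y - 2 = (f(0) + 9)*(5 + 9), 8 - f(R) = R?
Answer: 14400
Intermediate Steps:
f(R) = 8 - R
Y = 240 (Y = 2 + ((8 - 1*0) + 9)*(5 + 9) = 2 + ((8 + 0) + 9)*14 = 2 + (8 + 9)*14 = 2 + 17*14 = 2 + 238 = 240)
c(U, w) = -30 (c(U, w) = ((5 + 4) + 6)*(-2) = (9 + 6)*(-2) = 15*(-2) = -30)
h(I) = -120 (h(I) = 4*(-30) = -120)
h(Y)² = (-120)² = 14400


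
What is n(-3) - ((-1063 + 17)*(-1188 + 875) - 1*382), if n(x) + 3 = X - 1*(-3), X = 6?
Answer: -327010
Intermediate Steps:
n(x) = 6 (n(x) = -3 + (6 - 1*(-3)) = -3 + (6 + 3) = -3 + 9 = 6)
n(-3) - ((-1063 + 17)*(-1188 + 875) - 1*382) = 6 - ((-1063 + 17)*(-1188 + 875) - 1*382) = 6 - (-1046*(-313) - 382) = 6 - (327398 - 382) = 6 - 1*327016 = 6 - 327016 = -327010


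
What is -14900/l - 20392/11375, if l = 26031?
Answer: -700311652/296102625 ≈ -2.3651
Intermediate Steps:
-14900/l - 20392/11375 = -14900/26031 - 20392/11375 = -700311652/296102625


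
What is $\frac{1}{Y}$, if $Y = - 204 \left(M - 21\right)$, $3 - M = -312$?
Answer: $- \frac{1}{59976} \approx -1.6673 \cdot 10^{-5}$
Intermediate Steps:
$M = 315$ ($M = 3 - -312 = 3 + 312 = 315$)
$Y = -59976$ ($Y = - 204 \left(315 - 21\right) = \left(-204\right) 294 = -59976$)
$\frac{1}{Y} = \frac{1}{-59976} = - \frac{1}{59976}$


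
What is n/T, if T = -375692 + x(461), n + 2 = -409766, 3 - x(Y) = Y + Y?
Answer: 409768/376611 ≈ 1.0880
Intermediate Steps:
x(Y) = 3 - 2*Y (x(Y) = 3 - (Y + Y) = 3 - 2*Y)
n = -409768 (n = -2 - 409766 = -409768)
T = -376611 (T = -375692 + (3 - 2*461) = -375692 + (3 - 922) = -375692 - 919 = -376611)
n/T = -409768/(-376611) = -409768*(-1/376611) = 409768/376611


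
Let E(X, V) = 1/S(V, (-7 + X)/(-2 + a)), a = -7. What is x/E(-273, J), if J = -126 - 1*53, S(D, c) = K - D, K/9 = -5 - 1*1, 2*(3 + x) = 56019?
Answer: 7001625/2 ≈ 3.5008e+6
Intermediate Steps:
x = 56013/2 (x = -3 + (1/2)*56019 = -3 + 56019/2 = 56013/2 ≈ 28007.)
K = -54 (K = 9*(-5 - 1*1) = 9*(-5 - 1) = 9*(-6) = -54)
S(D, c) = -54 - D
J = -179 (J = -126 - 53 = -179)
E(X, V) = 1/(-54 - V)
x/E(-273, J) = 56013/(2*((-1/(54 - 179)))) = 56013/(2*((-1/(-125)))) = 56013/(2*((-1*(-1/125)))) = 56013/(2*(1/125)) = (56013/2)*125 = 7001625/2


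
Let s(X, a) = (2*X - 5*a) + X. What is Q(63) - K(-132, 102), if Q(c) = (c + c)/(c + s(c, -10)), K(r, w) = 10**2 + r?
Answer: 4895/151 ≈ 32.417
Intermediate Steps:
s(X, a) = -5*a + 3*X (s(X, a) = (-5*a + 2*X) + X = -5*a + 3*X)
K(r, w) = 100 + r
Q(c) = 2*c/(50 + 4*c) (Q(c) = (c + c)/(c + (-5*(-10) + 3*c)) = (2*c)/(c + (50 + 3*c)) = (2*c)/(50 + 4*c) = 2*c/(50 + 4*c))
Q(63) - K(-132, 102) = 63/(25 + 2*63) - (100 - 132) = 63/(25 + 126) - 1*(-32) = 63/151 + 32 = 4895/151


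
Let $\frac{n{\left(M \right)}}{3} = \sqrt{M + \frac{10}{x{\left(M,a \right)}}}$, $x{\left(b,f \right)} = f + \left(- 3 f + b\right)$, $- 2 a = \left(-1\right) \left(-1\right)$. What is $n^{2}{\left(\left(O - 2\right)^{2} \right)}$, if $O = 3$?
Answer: $54$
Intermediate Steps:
$a = - \frac{1}{2}$ ($a = - \frac{\left(-1\right) \left(-1\right)}{2} = \left(- \frac{1}{2}\right) 1 = - \frac{1}{2} \approx -0.5$)
$x{\left(b,f \right)} = b - 2 f$ ($x{\left(b,f \right)} = f + \left(b - 3 f\right) = b - 2 f$)
$n{\left(M \right)} = 3 \sqrt{M + \frac{10}{1 + M}}$ ($n{\left(M \right)} = 3 \sqrt{M + \frac{10}{M - -1}} = 3 \sqrt{M + \frac{10}{M + 1}} = 3 \sqrt{M + \frac{10}{1 + M}}$)
$n^{2}{\left(\left(O - 2\right)^{2} \right)} = \left(3 \sqrt{\frac{10 + \left(3 - 2\right)^{2} \left(1 + \left(3 - 2\right)^{2}\right)}{1 + \left(3 - 2\right)^{2}}}\right)^{2} = \left(3 \sqrt{\frac{10 + 1^{2} \left(1 + 1^{2}\right)}{1 + 1^{2}}}\right)^{2} = \left(3 \sqrt{\frac{10 + 1 \left(1 + 1\right)}{1 + 1}}\right)^{2} = \left(3 \sqrt{\frac{10 + 1 \cdot 2}{2}}\right)^{2} = \left(3 \sqrt{\frac{10 + 2}{2}}\right)^{2} = \left(3 \sqrt{\frac{1}{2} \cdot 12}\right)^{2} = \left(3 \sqrt{6}\right)^{2} = 54$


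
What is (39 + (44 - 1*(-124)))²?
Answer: 42849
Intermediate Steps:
(39 + (44 - 1*(-124)))² = (39 + (44 + 124))² = (39 + 168)² = 207² = 42849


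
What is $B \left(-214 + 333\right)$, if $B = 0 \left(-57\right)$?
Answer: $0$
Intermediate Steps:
$B = 0$
$B \left(-214 + 333\right) = 0 \left(-214 + 333\right) = 0 \cdot 119 = 0$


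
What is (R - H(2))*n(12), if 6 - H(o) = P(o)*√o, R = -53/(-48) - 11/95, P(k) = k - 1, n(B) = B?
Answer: -22853/380 + 12*√2 ≈ -43.169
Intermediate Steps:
P(k) = -1 + k
R = 4507/4560 (R = -53*(-1/48) - 11*1/95 = 53/48 - 11/95 = 4507/4560 ≈ 0.98838)
H(o) = 6 - √o*(-1 + o) (H(o) = 6 - (-1 + o)*√o = 6 - √o*(-1 + o))
(R - H(2))*n(12) = (4507/4560 - (6 + √2*(1 - 1*2)))*12 = (4507/4560 - (6 + √2*(1 - 2)))*12 = (4507/4560 - (6 + √2*(-1)))*12 = (4507/4560 - (6 - √2))*12 = (4507/4560 + (-6 + √2))*12 = (-22853/4560 + √2)*12 = -22853/380 + 12*√2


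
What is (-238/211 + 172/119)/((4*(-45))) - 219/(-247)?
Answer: 98782819/111634614 ≈ 0.88488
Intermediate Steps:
(-238/211 + 172/119)/((4*(-45))) - 219/(-247) = (-238*1/211 + 172*(1/119))/(-180) - 219*(-1/247) = (-238/211 + 172/119)*(-1/180) + 219/247 = (7970/25109)*(-1/180) + 219/247 = -797/451962 + 219/247 = 98782819/111634614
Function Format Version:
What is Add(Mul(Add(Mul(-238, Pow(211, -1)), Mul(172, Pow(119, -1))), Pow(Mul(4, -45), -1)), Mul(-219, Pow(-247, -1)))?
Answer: Rational(98782819, 111634614) ≈ 0.88488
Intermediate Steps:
Add(Mul(Add(Mul(-238, Pow(211, -1)), Mul(172, Pow(119, -1))), Pow(Mul(4, -45), -1)), Mul(-219, Pow(-247, -1))) = Add(Mul(Add(Mul(-238, Rational(1, 211)), Mul(172, Rational(1, 119))), Pow(-180, -1)), Mul(-219, Rational(-1, 247))) = Add(Mul(Add(Rational(-238, 211), Rational(172, 119)), Rational(-1, 180)), Rational(219, 247)) = Add(Mul(Rational(7970, 25109), Rational(-1, 180)), Rational(219, 247)) = Add(Rational(-797, 451962), Rational(219, 247)) = Rational(98782819, 111634614)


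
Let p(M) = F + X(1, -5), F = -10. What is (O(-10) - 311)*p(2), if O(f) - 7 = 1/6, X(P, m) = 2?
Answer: 7292/3 ≈ 2430.7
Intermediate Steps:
O(f) = 43/6 (O(f) = 7 + 1/6 = 43/6)
p(M) = -8 (p(M) = -10 + 2 = -8)
(O(-10) - 311)*p(2) = (43/6 - 311)*(-8) = -1823/6*(-8) = 7292/3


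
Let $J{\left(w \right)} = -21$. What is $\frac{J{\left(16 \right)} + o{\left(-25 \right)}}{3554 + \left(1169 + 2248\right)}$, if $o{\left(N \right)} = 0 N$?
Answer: $- \frac{21}{6971} \approx -0.0030125$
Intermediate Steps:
$o{\left(N \right)} = 0$
$\frac{J{\left(16 \right)} + o{\left(-25 \right)}}{3554 + \left(1169 + 2248\right)} = \frac{-21 + 0}{3554 + \left(1169 + 2248\right)} = - \frac{21}{3554 + 3417} = - \frac{21}{6971}$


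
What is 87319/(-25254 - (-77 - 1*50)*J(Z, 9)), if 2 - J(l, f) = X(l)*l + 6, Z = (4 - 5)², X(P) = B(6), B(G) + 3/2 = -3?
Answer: -174638/50381 ≈ -3.4663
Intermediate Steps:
B(G) = -9/2 (B(G) = -3/2 - 3 = -9/2)
X(P) = -9/2
Z = 1 (Z = (-1)² = 1)
J(l, f) = -4 + 9*l/2 (J(l, f) = 2 - (-9*l/2 + 6) = 2 - (6 - 9*l/2) = 2 + (-6 + 9*l/2) = -4 + 9*l/2)
87319/(-25254 - (-77 - 1*50)*J(Z, 9)) = 87319/(-25254 - (-77 - 1*50)*(-4 + (9/2)*1)) = 87319/(-25254 - (-77 - 50)*(-4 + 9/2)) = 87319/(-25254 - (-127)/2) = 87319/(-25254 - 1*(-127/2)) = 87319/(-25254 + 127/2) = 87319/(-50381/2) = 87319*(-2/50381) = -174638/50381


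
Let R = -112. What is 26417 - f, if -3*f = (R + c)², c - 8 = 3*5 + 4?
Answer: 86476/3 ≈ 28825.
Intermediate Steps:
c = 27 (c = 8 + (3*5 + 4) = 8 + (15 + 4) = 8 + 19 = 27)
f = -7225/3 (f = -(-112 + 27)²/3 = -⅓*(-85)² = -⅓*7225 = -7225/3 ≈ -2408.3)
26417 - f = 26417 - 1*(-7225/3) = 26417 + 7225/3 = 86476/3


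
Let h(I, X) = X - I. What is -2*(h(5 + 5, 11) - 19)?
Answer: 36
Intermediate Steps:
-2*(h(5 + 5, 11) - 19) = -2*((11 - (5 + 5)) - 19) = -2*((11 - 1*10) - 19) = -2*((11 - 10) - 19) = -2*(1 - 19) = -2*(-18) = 36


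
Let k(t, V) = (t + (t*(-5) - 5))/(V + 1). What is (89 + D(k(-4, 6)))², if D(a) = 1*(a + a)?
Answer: 416025/49 ≈ 8490.3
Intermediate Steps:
k(t, V) = (-5 - 4*t)/(1 + V) (k(t, V) = (t + (-5*t - 5))/(1 + V) = (t + (-5 - 5*t))/(1 + V) = (-5 - 4*t)/(1 + V))
D(a) = 2*a (D(a) = 1*(2*a) = 2*a)
(89 + D(k(-4, 6)))² = (89 + 2*((-5 - 4*(-4))/(1 + 6)))² = (89 + 2*((-5 + 16)/7))² = (89 + 2*((⅐)*11))² = (89 + 2*(11/7))² = (89 + 22/7)² = (645/7)² = 416025/49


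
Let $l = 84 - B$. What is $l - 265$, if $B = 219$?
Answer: $-400$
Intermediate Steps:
$l = -135$ ($l = 84 - 219 = -135$)
$l - 265 = -135 - 265 = -400$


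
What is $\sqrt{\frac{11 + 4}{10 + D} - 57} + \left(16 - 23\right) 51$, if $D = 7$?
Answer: $-357 + \frac{3 i \sqrt{1802}}{17} \approx -357.0 + 7.4912 i$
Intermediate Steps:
$\sqrt{\frac{11 + 4}{10 + D} - 57} + \left(16 - 23\right) 51 = \sqrt{\frac{11 + 4}{10 + 7} - 57} + \left(16 - 23\right) 51 = \sqrt{\frac{15}{17} - 57} - 357 = \sqrt{- \frac{954}{17}} - 357 = \frac{3 i \sqrt{1802}}{17} - 357 = -357 + \frac{3 i \sqrt{1802}}{17}$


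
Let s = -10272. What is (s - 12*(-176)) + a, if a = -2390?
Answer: -10550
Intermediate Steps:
(s - 12*(-176)) + a = (-10272 - 12*(-176)) - 2390 = (-10272 + 2112) - 2390 = -8160 - 2390 = -10550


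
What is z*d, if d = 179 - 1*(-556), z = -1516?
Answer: -1114260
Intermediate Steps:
d = 735 (d = 179 + 556 = 735)
z*d = -1516*735 = -1114260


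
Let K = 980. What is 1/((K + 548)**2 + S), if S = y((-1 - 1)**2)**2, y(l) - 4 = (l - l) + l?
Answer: 1/2334848 ≈ 4.2829e-7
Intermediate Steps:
y(l) = 4 + l (y(l) = 4 + ((l - l) + l) = 4 + (0 + l) = 4 + l)
S = 64 (S = (4 + (-1 - 1)**2)**2 = (4 + (-2)**2)**2 = (4 + 4)**2 = 8**2 = 64)
1/((K + 548)**2 + S) = 1/((980 + 548)**2 + 64) = 1/(1528**2 + 64) = 1/(2334784 + 64) = 1/2334848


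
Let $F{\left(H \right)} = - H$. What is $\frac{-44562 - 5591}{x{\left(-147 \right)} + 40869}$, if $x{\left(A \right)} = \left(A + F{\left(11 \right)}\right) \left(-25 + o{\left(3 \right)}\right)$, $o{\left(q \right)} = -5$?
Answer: $- \frac{50153}{45609} \approx -1.0996$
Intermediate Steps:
$x{\left(A \right)} = 330 - 30 A$ ($x{\left(A \right)} = \left(A - 11\right) \left(-25 - 5\right) = \left(A - 11\right) \left(-30\right) = \left(-11 + A\right) \left(-30\right) = 330 - 30 A$)
$\frac{-44562 - 5591}{x{\left(-147 \right)} + 40869} = \frac{-44562 - 5591}{\left(330 - -4410\right) + 40869} = - \frac{50153}{\left(330 + 4410\right) + 40869} = - \frac{50153}{4740 + 40869} = - \frac{50153}{45609}$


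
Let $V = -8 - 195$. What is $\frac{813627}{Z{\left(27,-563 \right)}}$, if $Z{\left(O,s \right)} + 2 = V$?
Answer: $- \frac{813627}{205} \approx -3968.9$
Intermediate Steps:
$V = -203$ ($V = -8 - 195 = -203$)
$Z{\left(O,s \right)} = -205$ ($Z{\left(O,s \right)} = -2 - 203 = -205$)
$\frac{813627}{Z{\left(27,-563 \right)}} = \frac{813627}{-205} = 813627 \left(- \frac{1}{205}\right) = - \frac{813627}{205}$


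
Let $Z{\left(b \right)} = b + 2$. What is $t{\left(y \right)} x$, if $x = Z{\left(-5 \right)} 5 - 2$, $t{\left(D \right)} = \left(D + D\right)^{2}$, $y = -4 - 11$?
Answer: $-15300$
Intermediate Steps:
$y = -15$
$Z{\left(b \right)} = 2 + b$
$t{\left(D \right)} = 4 D^{2}$ ($t{\left(D \right)} = \left(2 D\right)^{2} = 4 D^{2}$)
$x = -17$ ($x = \left(2 - 5\right) 5 - 2 = \left(-3\right) 5 - 2 = -15 - 2 = -17$)
$t{\left(y \right)} x = 4 \left(-15\right)^{2} \left(-17\right) = 4 \cdot 225 \left(-17\right) = 900 \left(-17\right) = -15300$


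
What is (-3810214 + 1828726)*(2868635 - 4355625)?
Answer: 2946452841120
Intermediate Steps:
(-3810214 + 1828726)*(2868635 - 4355625) = -1981488*(-1486990) = 2946452841120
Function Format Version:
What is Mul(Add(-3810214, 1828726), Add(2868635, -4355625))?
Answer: 2946452841120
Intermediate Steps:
Mul(Add(-3810214, 1828726), Add(2868635, -4355625)) = Mul(-1981488, -1486990) = 2946452841120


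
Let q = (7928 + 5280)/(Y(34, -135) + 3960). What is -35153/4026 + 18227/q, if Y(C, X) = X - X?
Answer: 36266003887/6646926 ≈ 5456.1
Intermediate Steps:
Y(C, X) = 0
q = 1651/495 (q = (7928 + 5280)/(0 + 3960) = 13208/3960 = 13208*(1/3960) = 1651/495 ≈ 3.3354)
-35153/4026 + 18227/q = -35153/4026 + 18227/(1651/495) = -35153*1/4026 + 18227*(495/1651) = -35153/4026 + 9022365/1651 = 36266003887/6646926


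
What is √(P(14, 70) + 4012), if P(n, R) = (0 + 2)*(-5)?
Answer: √4002 ≈ 63.261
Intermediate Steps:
P(n, R) = -10 (P(n, R) = 2*(-5) = -10)
√(P(14, 70) + 4012) = √(-10 + 4012) = √4002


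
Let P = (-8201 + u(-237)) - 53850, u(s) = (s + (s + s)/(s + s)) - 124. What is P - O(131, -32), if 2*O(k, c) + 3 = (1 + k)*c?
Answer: -120595/2 ≈ -60298.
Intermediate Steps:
u(s) = -123 + s (u(s) = (s + (2*s)/((2*s))) - 124 = (s + (2*s)*(1/(2*s))) - 124 = (s + 1) - 124 = (1 + s) - 124 = -123 + s)
O(k, c) = -3/2 + c*(1 + k)/2 (O(k, c) = -3/2 + ((1 + k)*c)/2 = -3/2 + (c*(1 + k))/2 = -3/2 + c*(1 + k)/2)
P = -62411 (P = (-8201 + (-123 - 237)) - 53850 = (-8201 - 360) - 53850 = -8561 - 53850 = -62411)
P - O(131, -32) = -62411 - (-3/2 + (½)*(-32) + (½)*(-32)*131) = -62411 - (-3/2 - 16 - 2096) = -62411 - 1*(-4227/2) = -62411 + 4227/2 = -120595/2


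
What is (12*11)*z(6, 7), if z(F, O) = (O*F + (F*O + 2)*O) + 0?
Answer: 46200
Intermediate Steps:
z(F, O) = F*O + O*(2 + F*O) (z(F, O) = (F*O + (2 + F*O)*O) + 0 = (F*O + O*(2 + F*O)) + 0 = F*O + O*(2 + F*O))
(12*11)*z(6, 7) = (12*11)*(7*(2 + 6 + 6*7)) = 132*(7*(2 + 6 + 42)) = 132*(7*50) = 132*350 = 46200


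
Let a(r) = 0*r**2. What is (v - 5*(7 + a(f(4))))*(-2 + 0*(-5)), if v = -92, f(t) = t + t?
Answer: 254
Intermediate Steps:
f(t) = 2*t
a(r) = 0
(v - 5*(7 + a(f(4))))*(-2 + 0*(-5)) = (-92 - 5*(7 + 0))*(-2 + 0*(-5)) = (-92 - 5*7)*(-2 + 0) = (-92 - 35)*(-2) = -127*(-2) = 254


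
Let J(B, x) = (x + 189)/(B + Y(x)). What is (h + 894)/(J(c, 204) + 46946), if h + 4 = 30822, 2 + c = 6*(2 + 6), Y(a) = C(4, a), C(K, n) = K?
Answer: 1585600/2347693 ≈ 0.67539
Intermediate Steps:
Y(a) = 4
c = 46 (c = -2 + 6*(2 + 6) = -2 + 6*8 = -2 + 48 = 46)
J(B, x) = (189 + x)/(4 + B) (J(B, x) = (x + 189)/(B + 4) = (189 + x)/(4 + B))
h = 30818 (h = -4 + 30822 = 30818)
(h + 894)/(J(c, 204) + 46946) = (30818 + 894)/((189 + 204)/(4 + 46) + 46946) = 31712/(393/50 + 46946) = 31712/(2347693/50) = 31712*(50/2347693) = 1585600/2347693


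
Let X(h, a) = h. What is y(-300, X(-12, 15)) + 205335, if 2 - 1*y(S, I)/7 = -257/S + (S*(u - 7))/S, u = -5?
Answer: 61628101/300 ≈ 2.0543e+5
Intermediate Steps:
y(S, I) = 98 + 1799/S (y(S, I) = 14 - 7*(-257/S + (S*(-5 - 7))/S) = 14 - 7*(-257/S + (S*(-12))/S) = 14 - 7*(-257/S + (-12*S)/S) = 14 - 7*(-257/S - 12) = 14 - 7*(-12 - 257/S) = 14 + (84 + 1799/S) = 98 + 1799/S)
y(-300, X(-12, 15)) + 205335 = (98 + 1799/(-300)) + 205335 = (98 + 1799*(-1/300)) + 205335 = (98 - 1799/300) + 205335 = 27601/300 + 205335 = 61628101/300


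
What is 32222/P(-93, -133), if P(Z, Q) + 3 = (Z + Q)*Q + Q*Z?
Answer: 16111/21212 ≈ 0.75952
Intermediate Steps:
P(Z, Q) = -3 + Q*Z + Q*(Q + Z) (P(Z, Q) = -3 + ((Z + Q)*Q + Q*Z) = -3 + ((Q + Z)*Q + Q*Z) = -3 + (Q*(Q + Z) + Q*Z) = -3 + (Q*Z + Q*(Q + Z)) = -3 + Q*Z + Q*(Q + Z))
32222/P(-93, -133) = 32222/(-3 + (-133)² + 2*(-133)*(-93)) = 32222/(-3 + 17689 + 24738) = 32222/42424 = 32222*(1/42424) = 16111/21212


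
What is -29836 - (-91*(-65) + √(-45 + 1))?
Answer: -35751 - 2*I*√11 ≈ -35751.0 - 6.6332*I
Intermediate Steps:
-29836 - (-91*(-65) + √(-45 + 1)) = -29836 - (5915 + √(-44)) = -29836 - (5915 + 2*I*√11) = -29836 + (-5915 - 2*I*√11) = -35751 - 2*I*√11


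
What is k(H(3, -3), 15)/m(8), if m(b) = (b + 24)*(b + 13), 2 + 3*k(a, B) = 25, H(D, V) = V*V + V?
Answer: 23/2016 ≈ 0.011409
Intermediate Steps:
H(D, V) = V + V**2 (H(D, V) = V**2 + V = V + V**2)
k(a, B) = 23/3 (k(a, B) = -2/3 + (1/3)*25 = -2/3 + 25/3 = 23/3)
m(b) = (13 + b)*(24 + b) (m(b) = (24 + b)*(13 + b) = (13 + b)*(24 + b))
k(H(3, -3), 15)/m(8) = 23/(3*(312 + 8**2 + 37*8)) = 23/(3*(312 + 64 + 296)) = (23/3)/672 = (23/3)*(1/672) = 23/2016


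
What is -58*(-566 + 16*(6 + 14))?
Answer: 14268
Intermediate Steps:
-58*(-566 + 16*(6 + 14)) = -58*(-566 + 16*20) = -58*(-566 + 320) = -58*(-246) = 14268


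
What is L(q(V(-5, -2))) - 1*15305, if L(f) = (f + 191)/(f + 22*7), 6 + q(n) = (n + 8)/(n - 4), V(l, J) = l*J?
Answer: -2310867/151 ≈ -15304.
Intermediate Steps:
V(l, J) = J*l
q(n) = -6 + (8 + n)/(-4 + n) (q(n) = -6 + (n + 8)/(n - 4) = -6 + (8 + n)/(-4 + n))
L(f) = (191 + f)/(154 + f) (L(f) = (191 + f)/(f + 154) = (191 + f)/(154 + f))
L(q(V(-5, -2))) - 1*15305 = (191 + (32 - (-10)*(-5))/(-4 - 2*(-5)))/(154 + (32 - (-10)*(-5))/(-4 - 2*(-5))) - 1*15305 = (191 + (32 - 5*10)/(-4 + 10))/(154 + (32 - 5*10)/(-4 + 10)) - 15305 = (191 + (32 - 50)/6)/(154 + (32 - 50)/6) - 15305 = (191 + (⅙)*(-18))/(154 + (⅙)*(-18)) - 15305 = (191 - 3)/(154 - 3) - 15305 = 188/151 - 15305 = -2310867/151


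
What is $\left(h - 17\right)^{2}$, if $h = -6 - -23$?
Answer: $0$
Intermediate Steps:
$h = 17$ ($h = -6 + 23 = 17$)
$\left(h - 17\right)^{2} = \left(17 - 17\right)^{2} = 0^{2} = 0$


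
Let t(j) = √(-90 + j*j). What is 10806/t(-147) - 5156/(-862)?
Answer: 2578/431 + 3602*√2391/2391 ≈ 79.645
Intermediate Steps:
t(j) = √(-90 + j²)
10806/t(-147) - 5156/(-862) = 10806/(√(-90 + (-147)²)) - 5156/(-862) = 10806/(√(-90 + 21609)) - 5156*(-1/862) = 10806/(√21519) + 2578/431 = 10806/((3*√2391)) + 2578/431 = 10806*(√2391/7173) + 2578/431 = 3602*√2391/2391 + 2578/431 = 2578/431 + 3602*√2391/2391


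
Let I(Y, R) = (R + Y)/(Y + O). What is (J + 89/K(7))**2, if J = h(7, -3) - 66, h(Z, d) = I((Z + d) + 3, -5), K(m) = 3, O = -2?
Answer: 290521/225 ≈ 1291.2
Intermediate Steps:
I(Y, R) = (R + Y)/(-2 + Y) (I(Y, R) = (R + Y)/(Y - 2) = (R + Y)/(-2 + Y))
h(Z, d) = (-2 + Z + d)/(1 + Z + d) (h(Z, d) = (-5 + ((Z + d) + 3))/(-2 + ((Z + d) + 3)) = (-5 + (3 + Z + d))/(-2 + (3 + Z + d)) = (-2 + Z + d)/(1 + Z + d))
J = -328/5 (J = (-2 + 7 - 3)/(1 + 7 - 3) - 66 = 2/5 - 66 = -328/5 ≈ -65.600)
(J + 89/K(7))**2 = (-328/5 + 89/3)**2 = (-539/15)**2 = 290521/225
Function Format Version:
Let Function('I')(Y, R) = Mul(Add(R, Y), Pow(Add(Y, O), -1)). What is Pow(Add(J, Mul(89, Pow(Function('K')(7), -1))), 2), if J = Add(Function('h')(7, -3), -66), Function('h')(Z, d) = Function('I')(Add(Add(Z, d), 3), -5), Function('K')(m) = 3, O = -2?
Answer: Rational(290521, 225) ≈ 1291.2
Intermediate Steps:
Function('I')(Y, R) = Mul(Pow(Add(-2, Y), -1), Add(R, Y)) (Function('I')(Y, R) = Mul(Add(R, Y), Pow(Add(Y, -2), -1)) = Mul(Add(R, Y), Pow(Add(-2, Y), -1)) = Mul(Pow(Add(-2, Y), -1), Add(R, Y)))
Function('h')(Z, d) = Mul(Pow(Add(1, Z, d), -1), Add(-2, Z, d)) (Function('h')(Z, d) = Mul(Pow(Add(-2, Add(Add(Z, d), 3)), -1), Add(-5, Add(Add(Z, d), 3))) = Mul(Pow(Add(-2, Add(3, Z, d)), -1), Add(-5, Add(3, Z, d))) = Mul(Pow(Add(1, Z, d), -1), Add(-2, Z, d)))
J = Rational(-328, 5) (J = Add(Mul(Pow(Add(1, 7, -3), -1), Add(-2, 7, -3)), -66) = Add(Mul(Pow(5, -1), 2), -66) = Add(Mul(Rational(1, 5), 2), -66) = Add(Rational(2, 5), -66) = Rational(-328, 5) ≈ -65.600)
Pow(Add(J, Mul(89, Pow(Function('K')(7), -1))), 2) = Pow(Add(Rational(-328, 5), Mul(89, Pow(3, -1))), 2) = Pow(Add(Rational(-328, 5), Mul(89, Rational(1, 3))), 2) = Pow(Add(Rational(-328, 5), Rational(89, 3)), 2) = Pow(Rational(-539, 15), 2) = Rational(290521, 225)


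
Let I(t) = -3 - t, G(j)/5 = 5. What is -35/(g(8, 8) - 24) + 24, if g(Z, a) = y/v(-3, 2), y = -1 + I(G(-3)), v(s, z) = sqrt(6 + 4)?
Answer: 126456/4919 - 1015*sqrt(10)/4919 ≈ 25.055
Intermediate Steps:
G(j) = 25 (G(j) = 5*5 = 25)
v(s, z) = sqrt(10)
y = -29 (y = -1 + (-3 - 1*25) = -1 + (-3 - 25) = -1 - 28 = -29)
g(Z, a) = -29*sqrt(10)/10
-35/(g(8, 8) - 24) + 24 = -35/(-29*sqrt(10)/10 - 24) + 24 = -35/(-24 - 29*sqrt(10)/10) + 24 = 24 - 35/(-24 - 29*sqrt(10)/10)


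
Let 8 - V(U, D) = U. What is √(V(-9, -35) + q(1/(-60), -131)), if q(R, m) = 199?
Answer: 6*√6 ≈ 14.697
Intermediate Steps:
V(U, D) = 8 - U
√(V(-9, -35) + q(1/(-60), -131)) = √((8 - 1*(-9)) + 199) = √((8 + 9) + 199) = √(17 + 199) = √216 = 6*√6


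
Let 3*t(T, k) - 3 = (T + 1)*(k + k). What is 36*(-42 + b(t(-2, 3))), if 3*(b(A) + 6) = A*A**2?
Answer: -1740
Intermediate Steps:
t(T, k) = 1 + 2*k*(1 + T)/3 (t(T, k) = 1 + ((T + 1)*(k + k))/3 = 1 + ((1 + T)*(2*k))/3 = 1 + (2*k*(1 + T))/3 = 1 + 2*k*(1 + T)/3)
b(A) = -6 + A**3/3 (b(A) = -6 + (A*A**2)/3 = -6 + A**3/3)
36*(-42 + b(t(-2, 3))) = 36*(-42 + (-6 + (1 + (2/3)*3 + (2/3)*(-2)*3)**3/3)) = 36*(-42 + (-6 + (1 + 2 - 4)**3/3)) = 36*(-42 + (-6 + (1/3)*(-1)**3)) = 36*(-42 + (-6 + (1/3)*(-1))) = 36*(-42 + (-6 - 1/3)) = 36*(-42 - 19/3) = 36*(-145/3) = -1740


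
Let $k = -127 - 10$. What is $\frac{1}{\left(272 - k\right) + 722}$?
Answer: $\frac{1}{1131} \approx 0.00088417$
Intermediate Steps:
$k = -137$ ($k = -127 - 10 = -137$)
$\frac{1}{\left(272 - k\right) + 722} = \frac{1}{\left(272 - -137\right) + 722} = \frac{1}{\left(272 + 137\right) + 722} = \frac{1}{409 + 722} = \frac{1}{1131}$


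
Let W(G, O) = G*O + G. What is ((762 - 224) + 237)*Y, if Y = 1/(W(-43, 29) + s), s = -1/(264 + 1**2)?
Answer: -205375/341851 ≈ -0.60077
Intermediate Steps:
W(G, O) = G + G*O
s = -1/265 (s = -1/(264 + 1) = -1/265 ≈ -0.0037736)
Y = -265/341851 (Y = 1/(-43*(1 + 29) - 1/265) = 1/(-43*30 - 1/265) = 1/(-1290 - 1/265) = 1/(-341851/265) = -265/341851 ≈ -0.00077519)
((762 - 224) + 237)*Y = ((762 - 224) + 237)*(-265/341851) = (538 + 237)*(-265/341851) = 775*(-265/341851) = -205375/341851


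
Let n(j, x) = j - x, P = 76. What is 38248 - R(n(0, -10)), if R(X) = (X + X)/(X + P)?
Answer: 1644654/43 ≈ 38248.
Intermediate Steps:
R(X) = 2*X/(76 + X) (R(X) = (X + X)/(X + 76) = (2*X)/(76 + X) = 2*X/(76 + X))
38248 - R(n(0, -10)) = 38248 - 2*(0 - 1*(-10))/(76 + (0 - 1*(-10))) = 38248 - 2*(0 + 10)/(76 + (0 + 10)) = 38248 - 2*10/(76 + 10) = 38248 - 2*10/86 = 38248 - 1*10/43 = 38248 - 10/43 = 1644654/43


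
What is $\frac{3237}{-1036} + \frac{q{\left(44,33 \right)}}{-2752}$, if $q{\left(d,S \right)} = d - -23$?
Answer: $- \frac{2244409}{712768} \approx -3.1489$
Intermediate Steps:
$q{\left(d,S \right)} = 23 + d$ ($q{\left(d,S \right)} = d + 23 = 23 + d$)
$\frac{3237}{-1036} + \frac{q{\left(44,33 \right)}}{-2752} = \frac{3237}{-1036} + \frac{23 + 44}{-2752} = 3237 \left(- \frac{1}{1036}\right) + 67 \left(- \frac{1}{2752}\right) = - \frac{3237}{1036} - \frac{67}{2752} = - \frac{2244409}{712768}$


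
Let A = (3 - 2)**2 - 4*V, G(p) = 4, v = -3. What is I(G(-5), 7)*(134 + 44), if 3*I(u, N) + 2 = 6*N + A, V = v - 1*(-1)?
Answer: 8722/3 ≈ 2907.3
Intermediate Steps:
V = -2 (V = -3 - 1*(-1) = -3 + 1 = -2)
A = 9 (A = (3 - 2)**2 - 4*(-2) = 1**2 + 8 = 1 + 8 = 9)
I(u, N) = 7/3 + 2*N (I(u, N) = -2/3 + (6*N + 9)/3 = -2/3 + (9 + 6*N)/3 = -2/3 + (3 + 2*N) = 7/3 + 2*N)
I(G(-5), 7)*(134 + 44) = (7/3 + 2*7)*(134 + 44) = (7/3 + 14)*178 = (49/3)*178 = 8722/3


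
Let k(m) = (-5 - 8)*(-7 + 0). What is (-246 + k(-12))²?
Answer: 24025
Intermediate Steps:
k(m) = 91 (k(m) = -13*(-7) = 91)
(-246 + k(-12))² = (-246 + 91)² = (-155)² = 24025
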